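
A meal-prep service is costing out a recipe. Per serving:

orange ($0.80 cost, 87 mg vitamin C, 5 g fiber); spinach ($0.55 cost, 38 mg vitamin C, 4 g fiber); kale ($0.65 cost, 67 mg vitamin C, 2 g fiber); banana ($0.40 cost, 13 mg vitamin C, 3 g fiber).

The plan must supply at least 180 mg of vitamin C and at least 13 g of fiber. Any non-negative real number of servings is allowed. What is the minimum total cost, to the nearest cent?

An LP optimum is at a vertex; with two nutrient constraints at most two foods are used. Check each candidate.
orange only: max(180/87, 13/5) = 2.6 servings → $2.08.
spinach only: max(180/38, 13/4) = 4.737 servings → $2.61.
kale only: max(180/67, 13/2) = 6.5 servings → $4.22.
banana only: max(180/13, 13/3) = 13.85 servings → $5.54.
orange + spinach with both tight: 1.43 servings and 1.462 servings → $1.95.
orange + kale with both targets exact would need a negative amount; discard.
orange + banana with both tight: 1.893 servings and 1.179 servings → $1.99.
spinach + kale with both tight: 2.661 servings and 1.177 servings → $2.23.
spinach + banana with both targets exact would need a negative amount; discard.
kale + banana with both tight: 2.12 servings and 2.92 servings → $2.55.
The minimum over all feasible corners is $1.95.

$1.95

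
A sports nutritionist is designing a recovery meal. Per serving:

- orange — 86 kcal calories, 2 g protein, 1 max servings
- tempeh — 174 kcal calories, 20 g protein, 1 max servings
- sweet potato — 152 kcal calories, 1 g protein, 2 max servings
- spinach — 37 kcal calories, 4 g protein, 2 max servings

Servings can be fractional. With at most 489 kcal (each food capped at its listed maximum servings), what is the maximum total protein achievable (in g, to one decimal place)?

Protein per kcal: tempeh 0.1149, spinach 0.1081, orange 0.02326, sweet potato 0.006579.
Take 1 serving of tempeh: uses 174 kcal, +20.0 g protein (running total 20.0 g).
Take 2 servings of spinach: uses 74 kcal, +8.0 g protein (running total 28.0 g).
Take 1 serving of orange: uses 86 kcal, +2.0 g protein (running total 30.0 g).
Take 1.02 servings of sweet potato: uses 155 kcal, +1.0 g protein (running total 31.0 g).
Greedy by best ratio exhausts the calories allowance optimally: 31.0 g.

31.0 g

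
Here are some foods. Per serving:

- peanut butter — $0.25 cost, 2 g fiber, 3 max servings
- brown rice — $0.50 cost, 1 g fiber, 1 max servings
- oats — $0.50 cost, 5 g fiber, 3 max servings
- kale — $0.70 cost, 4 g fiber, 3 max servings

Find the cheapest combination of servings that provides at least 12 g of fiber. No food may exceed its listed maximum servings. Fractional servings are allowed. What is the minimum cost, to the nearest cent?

Cost per g of fiber: oats $0.1000, peanut butter $0.1250, kale $0.1750, brown rice $0.5000.
Take 2.4 servings of oats: +12.0 g fiber for $1.20 (total $1.20, still need 0.0 g).
Greedy by cheapest-per-g is optimal for a single linear constraint, so the minimum cost is $1.20.

$1.20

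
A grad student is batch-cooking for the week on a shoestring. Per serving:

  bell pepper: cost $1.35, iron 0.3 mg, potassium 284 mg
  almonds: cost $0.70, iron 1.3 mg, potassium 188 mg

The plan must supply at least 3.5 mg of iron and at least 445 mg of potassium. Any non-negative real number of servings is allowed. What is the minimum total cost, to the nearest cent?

$1.88

For a min-cost LP with two ≥-constraints, a basic feasible solution has at most two positive variables.
bell pepper only: max(3.5/0.3, 445/284) = 11.67 servings → $15.75.
almonds only: max(3.5/1.3, 445/188) = 2.692 servings → $1.88.
bell pepper + almonds with both targets exact would need a negative amount; discard.
So the least-cost plan costs $1.88.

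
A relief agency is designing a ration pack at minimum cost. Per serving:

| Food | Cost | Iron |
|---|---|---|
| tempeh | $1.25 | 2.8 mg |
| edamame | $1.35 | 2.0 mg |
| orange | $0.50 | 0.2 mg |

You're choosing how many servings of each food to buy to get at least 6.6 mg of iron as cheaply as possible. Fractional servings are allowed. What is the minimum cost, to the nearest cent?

Cost per mg of iron: tempeh $0.4464, edamame $0.6750, orange $2.5000.
With no serving limits, use only tempeh: 6.6 mg / 2.8 mg = 2.357 servings × $1.25 = $2.95.

$2.95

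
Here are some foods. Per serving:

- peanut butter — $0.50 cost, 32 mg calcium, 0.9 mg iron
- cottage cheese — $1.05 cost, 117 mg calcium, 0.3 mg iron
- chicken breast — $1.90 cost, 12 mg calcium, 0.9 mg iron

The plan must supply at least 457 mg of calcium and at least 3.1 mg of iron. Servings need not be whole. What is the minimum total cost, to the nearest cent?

A basic optimal solution has at most two foods positive. Try each food alone and each pair with both targets met exactly.
peanut butter only: max(457/32, 3.1/0.9) = 14.28 servings → $7.14.
cottage cheese only: max(457/117, 3.1/0.3) = 10.33 servings → $10.85.
chicken breast only: max(457/12, 3.1/0.9) = 38.08 servings → $72.36.
peanut butter + cottage cheese with both tight: 2.357 servings and 3.261 servings → $4.60.
peanut butter + chicken breast: the both-tight solution has a negative serving — not a feasible corner.
cottage cheese + chicken breast with both tight: 3.678 servings and 2.218 servings → $8.08.
The minimum over all feasible corners is $4.60.

$4.60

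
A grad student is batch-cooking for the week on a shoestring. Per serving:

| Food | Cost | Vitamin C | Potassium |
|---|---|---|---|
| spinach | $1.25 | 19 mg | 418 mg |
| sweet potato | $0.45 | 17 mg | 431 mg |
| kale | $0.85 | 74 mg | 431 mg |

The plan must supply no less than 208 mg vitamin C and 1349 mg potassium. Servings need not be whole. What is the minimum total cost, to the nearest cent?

A basic optimal solution has at most two foods positive. Try each food alone and each pair with both targets met exactly.
spinach only: max(208/19, 1349/418) = 10.95 servings → $13.68.
sweet potato only: max(208/17, 1349/431) = 12.24 servings → $5.51.
kale only: max(208/74, 1349/431) = 3.13 servings → $2.66.
spinach + sweet potato: the both-tight solution has a negative serving — not a feasible corner.
spinach + kale with both tight: 0.4475 servings and 2.696 servings → $2.85.
sweet potato + kale with both tight: 0.4143 servings and 2.716 servings → $2.49.
Cheapest feasible corner: $2.49.

$2.49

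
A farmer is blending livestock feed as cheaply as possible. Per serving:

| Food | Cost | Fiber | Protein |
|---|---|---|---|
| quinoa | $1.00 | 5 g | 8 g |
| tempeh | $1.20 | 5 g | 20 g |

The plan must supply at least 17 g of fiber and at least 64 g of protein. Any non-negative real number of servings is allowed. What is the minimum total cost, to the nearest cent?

$4.01

Minimising a linear cost over {fiber ≥ 17, protein ≥ 64, servings ≥ 0} — the optimum is at a vertex, using one or two foods.
quinoa only: max(17/5, 64/8) = 8 servings → $8.00.
tempeh only: max(17/5, 64/20) = 3.4 servings → $4.08.
quinoa + tempeh with both tight: 0.3333 servings and 3.067 servings → $4.01.
The minimum over all feasible corners is $4.01.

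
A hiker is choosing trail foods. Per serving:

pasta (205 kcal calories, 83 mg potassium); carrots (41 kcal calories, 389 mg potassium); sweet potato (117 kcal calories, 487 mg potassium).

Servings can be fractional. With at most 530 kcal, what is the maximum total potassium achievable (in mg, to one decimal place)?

Potassium per kcal: carrots 9.488, sweet potato 4.162, pasta 0.4049.
With no serving limits, spend the whole calories allowance on carrots: 530 kcal / 41 kcal × 389 mg = 5028.5 mg.

5028.5 mg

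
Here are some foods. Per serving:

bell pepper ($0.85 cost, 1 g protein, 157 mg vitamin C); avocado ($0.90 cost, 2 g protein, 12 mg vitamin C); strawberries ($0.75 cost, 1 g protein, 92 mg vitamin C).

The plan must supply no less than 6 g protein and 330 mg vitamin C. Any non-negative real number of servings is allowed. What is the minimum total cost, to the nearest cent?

Check every corner: each single food scaled to meet both minima, and each pair solved so both constraints bind.
bell pepper only: max(6/1, 330/157) = 6 servings → $5.10.
avocado only: max(6/2, 330/12) = 27.5 servings → $24.75.
strawberries only: max(6/1, 330/92) = 6 servings → $4.50.
bell pepper + avocado with both tight: 1.947 servings and 2.026 servings → $3.48.
bell pepper + strawberries: the both-tight solution has a negative serving — not a feasible corner.
avocado + strawberries with both tight: 1.291 servings and 3.419 servings → $3.73.
So the least-cost plan costs $3.48.

$3.48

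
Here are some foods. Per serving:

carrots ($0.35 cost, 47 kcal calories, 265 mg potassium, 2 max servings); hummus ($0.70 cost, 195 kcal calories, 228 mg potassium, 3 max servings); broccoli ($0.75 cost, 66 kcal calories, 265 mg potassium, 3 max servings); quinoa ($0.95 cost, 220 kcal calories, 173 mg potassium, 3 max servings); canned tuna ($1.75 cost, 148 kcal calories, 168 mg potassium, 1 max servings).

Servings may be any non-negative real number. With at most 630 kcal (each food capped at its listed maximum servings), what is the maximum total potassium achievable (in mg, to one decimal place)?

1720.2 mg

Potassium per kcal: carrots 5.638, broccoli 4.015, hummus 1.169, canned tuna 1.135, quinoa 0.7864.
Take 2 servings of carrots: uses 94 kcal, +530.0 mg potassium (running total 530.0 mg).
Take 3 servings of broccoli: uses 198 kcal, +795.0 mg potassium (running total 1325.0 mg).
Take 1.733 servings of hummus: uses 338 kcal, +395.2 mg potassium (running total 1720.2 mg).
Filling greedily by potassium-per-kcal is optimal for one linear limit, giving 1720.2 mg.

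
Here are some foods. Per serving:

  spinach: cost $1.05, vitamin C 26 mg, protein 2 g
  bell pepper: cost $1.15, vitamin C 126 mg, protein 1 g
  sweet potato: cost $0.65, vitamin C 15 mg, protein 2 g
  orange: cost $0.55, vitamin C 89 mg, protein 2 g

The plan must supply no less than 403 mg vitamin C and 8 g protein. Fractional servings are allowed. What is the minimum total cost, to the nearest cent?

Check every corner: each single food scaled to meet both minima, and each pair solved so both constraints bind.
spinach only: max(403/26, 8/2) = 15.5 servings → $16.27.
bell pepper only: max(403/126, 8/1) = 8 servings → $9.20.
sweet potato only: max(403/15, 8/2) = 26.87 servings → $17.46.
orange only: max(403/89, 8/2) = 4.528 servings → $2.49.
spinach + bell pepper with both tight: 2.677 servings and 2.646 servings → $5.85.
spinach + sweet potato: the both-tight solution has a negative serving — not a feasible corner.
spinach + orange with both targets exact would need a negative amount; discard.
bell pepper + sweet potato with both tight: 2.895 servings and 2.553 servings → $4.99.
bell pepper + orange with both tight: 0.5767 servings and 3.712 servings → $2.70.
sweet potato + orange: intersection lies outside the first quadrant.
So the least-cost plan costs $2.49.

$2.49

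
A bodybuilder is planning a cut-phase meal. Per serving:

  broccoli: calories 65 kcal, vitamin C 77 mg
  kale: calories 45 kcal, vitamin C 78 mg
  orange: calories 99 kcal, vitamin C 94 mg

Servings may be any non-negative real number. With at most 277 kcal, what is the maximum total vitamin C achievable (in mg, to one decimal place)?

480.1 mg

Vitamin C per kcal: kale 1.733, broccoli 1.185, orange 0.9495.
With no serving limits, spend the whole calories allowance on kale: 277 kcal / 45 kcal × 78 mg = 480.1 mg.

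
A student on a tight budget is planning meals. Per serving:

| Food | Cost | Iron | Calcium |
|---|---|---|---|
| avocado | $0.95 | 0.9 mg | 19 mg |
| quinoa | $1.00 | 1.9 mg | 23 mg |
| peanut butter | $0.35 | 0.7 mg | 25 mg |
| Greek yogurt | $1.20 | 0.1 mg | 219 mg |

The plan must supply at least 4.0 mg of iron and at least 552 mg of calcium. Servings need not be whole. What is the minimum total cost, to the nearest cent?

$4.18

For a min-cost LP with two ≥-constraints, a basic feasible solution has at most two positive variables.
avocado only: max(4.0/0.9, 552/19) = 29.05 servings → $27.60.
quinoa only: max(4.0/1.9, 552/23) = 24 servings → $24.00.
peanut butter only: max(4.0/0.7, 552/25) = 22.08 servings → $7.73.
Greek yogurt only: max(4.0/0.1, 552/219) = 40 servings → $48.00.
avocado + quinoa with both targets exact would need a negative amount; discard.
avocado + peanut butter: the both-tight solution has a negative serving — not a feasible corner.
avocado + Greek yogurt with both tight: 4.205 servings and 2.156 servings → $6.58.
quinoa + peanut butter: intersection lies outside the first quadrant.
quinoa + Greek yogurt with both tight: 1.984 servings and 2.312 servings → $4.76.
peanut butter + Greek yogurt with both tight: 5.443 servings and 1.899 servings → $4.18.
So the least-cost plan costs $4.18.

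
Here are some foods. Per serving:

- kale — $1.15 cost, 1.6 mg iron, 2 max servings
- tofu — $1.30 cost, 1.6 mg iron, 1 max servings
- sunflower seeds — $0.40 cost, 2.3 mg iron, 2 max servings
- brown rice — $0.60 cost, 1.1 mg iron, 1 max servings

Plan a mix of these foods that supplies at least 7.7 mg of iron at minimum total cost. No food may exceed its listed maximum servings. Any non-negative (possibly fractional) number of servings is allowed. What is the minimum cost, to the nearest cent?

Cost per mg of iron: sunflower seeds $0.1739, brown rice $0.5455, kale $0.7188, tofu $0.8125.
Take 2 servings of sunflower seeds: +4.6 mg iron for $0.80 (total $0.80, still need 3.1 mg).
Take 1 serving of brown rice: +1.1 mg iron for $0.60 (total $1.40, still need 2.0 mg).
Take 1.25 servings of kale: +2.0 mg iron for $1.44 (total $2.84, still need 0.0 mg).
Greedy by cheapest-per-mg is optimal for a single linear constraint, so the minimum cost is $2.84.

$2.84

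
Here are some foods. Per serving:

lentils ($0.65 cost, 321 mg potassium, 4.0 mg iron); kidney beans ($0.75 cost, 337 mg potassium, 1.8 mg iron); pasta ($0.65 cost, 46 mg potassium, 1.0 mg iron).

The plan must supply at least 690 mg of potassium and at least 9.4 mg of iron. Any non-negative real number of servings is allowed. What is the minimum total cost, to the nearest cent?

For a min-cost LP with two ≥-constraints, a basic feasible solution has at most two positive variables.
lentils only: max(690/321, 9.4/4.0) = 2.35 servings → $1.53.
kidney beans only: max(690/337, 9.4/1.8) = 5.222 servings → $3.92.
pasta only: max(690/46, 9.4/1.0) = 15 servings → $9.75.
lentils + kidney beans with both targets exact would need a negative amount; discard.
lentils + pasta with both tight: 1.88 servings and 1.879 servings → $2.44.
kidney beans + pasta with both tight: 1.013 servings and 7.576 servings → $5.68.
Cheapest feasible corner: $1.53.

$1.53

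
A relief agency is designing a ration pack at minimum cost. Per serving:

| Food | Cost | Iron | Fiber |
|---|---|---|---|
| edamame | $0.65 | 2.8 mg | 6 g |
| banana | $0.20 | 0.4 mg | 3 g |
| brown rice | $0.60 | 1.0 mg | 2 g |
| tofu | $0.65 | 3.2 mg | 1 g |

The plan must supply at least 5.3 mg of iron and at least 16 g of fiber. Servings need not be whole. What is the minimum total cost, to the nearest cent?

With two linear requirements the optimum uses one or two foods; enumerate the corners.
edamame only: max(5.3/2.8, 16/6) = 2.667 servings → $1.73.
banana only: max(5.3/0.4, 16/3) = 13.25 servings → $2.65.
brown rice only: max(5.3/1.0, 16/2) = 8 servings → $4.80.
tofu only: max(5.3/3.2, 16/1) = 16 servings → $10.40.
edamame + banana with both tight: 1.583 servings and 2.167 servings → $1.46.
edamame + brown rice: intersection lies outside the first quadrant.
edamame + tofu: the both-tight solution has a negative serving — not a feasible corner.
banana + brown rice with both tight: 2.455 servings and 4.318 servings → $3.08.
banana + tofu with both tight: 4.989 servings and 1.033 servings → $1.67.
brown rice + tofu with both targets exact would need a negative amount; discard.
So the least-cost plan costs $1.46.

$1.46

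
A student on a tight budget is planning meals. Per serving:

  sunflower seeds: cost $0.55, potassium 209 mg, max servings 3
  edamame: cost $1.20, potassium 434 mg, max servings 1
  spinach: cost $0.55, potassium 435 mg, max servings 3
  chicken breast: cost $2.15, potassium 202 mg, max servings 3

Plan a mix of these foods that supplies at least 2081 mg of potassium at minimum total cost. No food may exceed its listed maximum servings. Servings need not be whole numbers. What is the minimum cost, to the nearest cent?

$3.71

Cost per mg of potassium: spinach $0.0013, sunflower seeds $0.0026, edamame $0.0028, chicken breast $0.0106.
Take 3 servings of spinach: +1305.0 mg potassium for $1.65 (total $1.65, still need 776.0 mg).
Take 3 servings of sunflower seeds: +627.0 mg potassium for $1.65 (total $3.30, still need 149.0 mg).
Take 0.3433 servings of edamame: +149.0 mg potassium for $0.41 (total $3.71, still need 0.0 mg).
Filling from the cheapest source first is optimal under one linear minimum: $3.71.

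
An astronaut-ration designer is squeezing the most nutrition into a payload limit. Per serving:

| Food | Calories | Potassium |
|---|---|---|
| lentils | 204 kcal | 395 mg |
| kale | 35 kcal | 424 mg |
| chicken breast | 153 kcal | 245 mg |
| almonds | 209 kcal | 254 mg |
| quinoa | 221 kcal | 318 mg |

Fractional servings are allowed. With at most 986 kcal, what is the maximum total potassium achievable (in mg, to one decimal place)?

Potassium per kcal: kale 12.11, lentils 1.936, chicken breast 1.601, quinoa 1.439, almonds 1.215.
With no serving limits, spend the whole calories allowance on kale: 986 kcal / 35 kcal × 424 mg = 11944.7 mg.

11944.7 mg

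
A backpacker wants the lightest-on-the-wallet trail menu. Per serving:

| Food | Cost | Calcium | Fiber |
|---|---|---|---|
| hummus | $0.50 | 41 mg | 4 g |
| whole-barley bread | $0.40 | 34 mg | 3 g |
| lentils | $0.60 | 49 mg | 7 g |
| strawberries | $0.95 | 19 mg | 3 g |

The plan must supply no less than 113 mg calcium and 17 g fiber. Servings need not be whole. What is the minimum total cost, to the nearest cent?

Minimising a linear cost over {calcium ≥ 113, fiber ≥ 17, servings ≥ 0} — the optimum is at a vertex, using one or two foods.
hummus only: max(113/41, 17/4) = 4.25 servings → $2.12.
whole-barley bread only: max(113/34, 17/3) = 5.667 servings → $2.27.
lentils only: max(113/49, 17/7) = 2.429 servings → $1.46.
strawberries only: max(113/19, 17/3) = 5.947 servings → $5.65.
hummus + whole-barley bread: intersection lies outside the first quadrant.
hummus + lentils: the both-tight solution has a negative serving — not a feasible corner.
hummus + strawberries with both tight: 0.3404 servings and 5.213 servings → $5.12.
whole-barley bread + lentils: intersection lies outside the first quadrant.
whole-barley bread + strawberries with both tight: 0.3556 servings and 5.311 servings → $5.19.
lentils + strawberries with both tight: 1.143 servings and 3 servings → $3.54.
So the least-cost plan costs $1.46.

$1.46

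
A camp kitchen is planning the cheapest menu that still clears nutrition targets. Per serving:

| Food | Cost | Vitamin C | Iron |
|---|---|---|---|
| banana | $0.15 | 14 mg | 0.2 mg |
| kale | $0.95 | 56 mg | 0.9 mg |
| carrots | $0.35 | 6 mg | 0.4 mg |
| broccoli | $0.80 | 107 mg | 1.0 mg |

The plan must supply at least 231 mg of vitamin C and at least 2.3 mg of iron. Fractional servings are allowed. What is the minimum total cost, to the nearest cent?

$1.82

banana only: max(231/14, 2.3/0.2) = 16.5 servings → $2.48.
kale only: max(231/56, 2.3/0.9) = 4.125 servings → $3.92.
carrots only: max(231/6, 2.3/0.4) = 38.5 servings → $13.47.
broccoli only: max(231/107, 2.3/1.0) = 2.3 servings → $1.84.
banana + kale: intersection lies outside the first quadrant.
banana + carrots: intersection lies outside the first quadrant.
banana + broccoli with both tight: 2.041 servings and 1.892 servings → $1.82.
kale + carrots with both targets exact would need a negative amount; discard.
kale + broccoli with both tight: 0.3747 servings and 1.963 servings → $1.93.
carrots + broccoli with both tight: 0.4103 servings and 2.136 servings → $1.85.
Cheapest feasible corner: $1.82.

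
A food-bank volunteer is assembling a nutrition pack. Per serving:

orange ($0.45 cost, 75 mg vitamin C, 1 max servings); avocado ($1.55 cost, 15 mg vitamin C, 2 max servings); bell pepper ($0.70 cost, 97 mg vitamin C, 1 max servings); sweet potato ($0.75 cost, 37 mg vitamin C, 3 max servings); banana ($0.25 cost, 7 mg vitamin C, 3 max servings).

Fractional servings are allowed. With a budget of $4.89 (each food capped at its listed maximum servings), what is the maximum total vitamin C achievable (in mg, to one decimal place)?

311.2 mg

Vitamin C per dollar: orange 166.7, bell pepper 138.6, sweet potato 49.33, banana 28, avocado 9.677.
Take 1 serving of orange: spends $0.45, +75.0 mg vitamin C (running total 75.0 mg).
Take 1 serving of bell pepper: spends $0.70, +97.0 mg vitamin C (running total 172.0 mg).
Take 3 servings of sweet potato: spends $2.25, +111.0 mg vitamin C (running total 283.0 mg).
Take 3 servings of banana: spends $0.75, +21.0 mg vitamin C (running total 304.0 mg).
Take 0.4774 servings of avocado: spends $0.74, +7.2 mg vitamin C (running total 311.2 mg).
Filling greedily by vitamin C-per-dollar is optimal for one linear limit, giving 311.2 mg.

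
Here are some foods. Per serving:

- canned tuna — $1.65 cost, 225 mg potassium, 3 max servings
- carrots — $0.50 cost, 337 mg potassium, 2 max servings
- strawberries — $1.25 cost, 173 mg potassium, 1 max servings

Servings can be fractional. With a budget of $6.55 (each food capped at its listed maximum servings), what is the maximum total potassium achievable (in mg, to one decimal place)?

Potassium per dollar: carrots 674, strawberries 138.4, canned tuna 136.4.
Take 2 servings of carrots: spends $1.00, +674.0 mg potassium (running total 674.0 mg).
Take 1 serving of strawberries: spends $1.25, +173.0 mg potassium (running total 847.0 mg).
Take 2.606 servings of canned tuna: spends $4.30, +586.4 mg potassium (running total 1433.4 mg).
Filling greedily by potassium-per-dollar is optimal for one linear limit, giving 1433.4 mg.

1433.4 mg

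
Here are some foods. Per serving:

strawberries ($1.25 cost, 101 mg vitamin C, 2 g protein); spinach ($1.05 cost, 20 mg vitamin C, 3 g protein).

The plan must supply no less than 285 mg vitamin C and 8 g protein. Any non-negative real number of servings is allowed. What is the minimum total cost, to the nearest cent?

With two linear requirements the optimum uses one or two foods; enumerate the corners.
strawberries only: max(285/101, 8/2) = 4 servings → $5.00.
spinach only: max(285/20, 8/3) = 14.25 servings → $14.96.
strawberries + spinach with both tight: 2.643 servings and 0.9049 servings → $4.25.
The minimum over all feasible corners is $4.25.

$4.25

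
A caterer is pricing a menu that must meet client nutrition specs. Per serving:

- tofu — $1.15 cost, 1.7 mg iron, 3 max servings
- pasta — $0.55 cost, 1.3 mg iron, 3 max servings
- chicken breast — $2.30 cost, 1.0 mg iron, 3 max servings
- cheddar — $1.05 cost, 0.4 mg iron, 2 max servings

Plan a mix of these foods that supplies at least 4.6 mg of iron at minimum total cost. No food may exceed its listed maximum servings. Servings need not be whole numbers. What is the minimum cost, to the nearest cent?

$2.12

Cost per mg of iron: pasta $0.4231, tofu $0.6765, chicken breast $2.3000, cheddar $2.6250.
Take 3 servings of pasta: +3.9 mg iron for $1.65 (total $1.65, still need 0.7 mg).
Take 0.4118 servings of tofu: +0.7 mg iron for $0.47 (total $2.12, still need 0.0 mg).
Greedy by cheapest-per-mg is optimal for a single linear constraint, so the minimum cost is $2.12.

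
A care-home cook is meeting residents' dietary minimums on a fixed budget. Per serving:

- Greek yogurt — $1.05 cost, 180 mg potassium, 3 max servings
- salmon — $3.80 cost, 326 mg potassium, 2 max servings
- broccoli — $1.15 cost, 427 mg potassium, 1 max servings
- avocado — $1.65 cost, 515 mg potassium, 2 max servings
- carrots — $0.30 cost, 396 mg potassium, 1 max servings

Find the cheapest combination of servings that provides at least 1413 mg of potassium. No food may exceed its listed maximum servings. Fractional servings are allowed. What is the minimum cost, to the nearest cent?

$3.34

Cost per mg of potassium: carrots $0.0008, broccoli $0.0027, avocado $0.0032, Greek yogurt $0.0058, salmon $0.0117.
Take 1 serving of carrots: +396.0 mg potassium for $0.30 (total $0.30, still need 1017.0 mg).
Take 1 serving of broccoli: +427.0 mg potassium for $1.15 (total $1.45, still need 590.0 mg).
Take 1.146 servings of avocado: +590.0 mg potassium for $1.89 (total $3.34, still need 0.0 mg).
Greedy by cheapest-per-mg is optimal for a single linear constraint, so the minimum cost is $3.34.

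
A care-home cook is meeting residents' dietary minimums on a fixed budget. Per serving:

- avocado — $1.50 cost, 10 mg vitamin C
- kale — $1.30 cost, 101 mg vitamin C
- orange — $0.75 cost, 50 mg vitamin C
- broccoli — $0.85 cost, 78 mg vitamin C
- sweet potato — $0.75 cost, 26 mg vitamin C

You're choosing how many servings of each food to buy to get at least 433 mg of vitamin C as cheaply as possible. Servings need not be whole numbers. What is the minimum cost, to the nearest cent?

Cost per mg of vitamin C: broccoli $0.0109, kale $0.0129, orange $0.0150, sweet potato $0.0288, avocado $0.1500.
With no serving limits, use only broccoli: 433 mg / 78 mg = 5.551 servings × $0.85 = $4.72.

$4.72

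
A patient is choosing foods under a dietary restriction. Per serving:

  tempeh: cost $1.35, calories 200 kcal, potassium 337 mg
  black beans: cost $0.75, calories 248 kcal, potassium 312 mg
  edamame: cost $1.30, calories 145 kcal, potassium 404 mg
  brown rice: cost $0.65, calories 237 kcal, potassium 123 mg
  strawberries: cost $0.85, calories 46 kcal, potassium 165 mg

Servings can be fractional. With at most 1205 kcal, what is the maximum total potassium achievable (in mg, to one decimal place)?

4322.3 mg

Potassium per kcal: strawberries 3.587, edamame 2.786, tempeh 1.685, black beans 1.258, brown rice 0.519.
With no serving limits, spend the whole calories allowance on strawberries: 1205 kcal / 46 kcal × 165 mg = 4322.3 mg.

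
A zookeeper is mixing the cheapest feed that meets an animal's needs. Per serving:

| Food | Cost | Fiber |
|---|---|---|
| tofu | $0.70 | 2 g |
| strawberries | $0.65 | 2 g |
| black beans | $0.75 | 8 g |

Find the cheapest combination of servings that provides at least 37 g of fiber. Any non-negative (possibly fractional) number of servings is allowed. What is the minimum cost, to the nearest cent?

Cost per g of fiber: black beans $0.0938, strawberries $0.3250, tofu $0.3500.
With no serving limits, use only black beans: 37 g / 8 g = 4.625 servings × $0.75 = $3.47.

$3.47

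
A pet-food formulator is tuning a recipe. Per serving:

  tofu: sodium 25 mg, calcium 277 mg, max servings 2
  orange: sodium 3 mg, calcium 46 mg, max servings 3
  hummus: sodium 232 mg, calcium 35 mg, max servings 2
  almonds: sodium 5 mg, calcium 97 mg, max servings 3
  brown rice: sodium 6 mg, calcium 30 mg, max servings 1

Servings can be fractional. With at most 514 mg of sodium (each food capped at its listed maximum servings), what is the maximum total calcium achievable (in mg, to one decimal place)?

1078.5 mg

Calcium per mg sodium: almonds 19.4, orange 15.33, tofu 11.08, brown rice 5, hummus 0.1509.
Take 3 servings of almonds: uses 15 mg sodium, +291.0 mg calcium (running total 291.0 mg).
Take 3 servings of orange: uses 9 mg sodium, +138.0 mg calcium (running total 429.0 mg).
Take 2 servings of tofu: uses 50 mg sodium, +554.0 mg calcium (running total 983.0 mg).
Take 1 serving of brown rice: uses 6 mg sodium, +30.0 mg calcium (running total 1013.0 mg).
Take 1.871 servings of hummus: uses 434 mg sodium, +65.5 mg calcium (running total 1078.5 mg).
Filling greedily by calcium-per-mg sodium is optimal for one linear limit, giving 1078.5 mg.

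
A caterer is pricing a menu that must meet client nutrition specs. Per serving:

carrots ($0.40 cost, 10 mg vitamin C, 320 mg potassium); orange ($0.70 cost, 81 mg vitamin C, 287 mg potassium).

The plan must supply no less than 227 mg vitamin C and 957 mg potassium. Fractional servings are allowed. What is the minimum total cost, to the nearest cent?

Minimising a linear cost over {vitamin C ≥ 227, potassium ≥ 957, servings ≥ 0} — the optimum is at a vertex, using one or two foods.
carrots only: max(227/10, 957/320) = 22.7 servings → $9.08.
orange only: max(227/81, 957/287) = 3.334 servings → $2.33.
carrots + orange with both tight: 0.5366 servings and 2.736 servings → $2.13.
The minimum over all feasible corners is $2.13.

$2.13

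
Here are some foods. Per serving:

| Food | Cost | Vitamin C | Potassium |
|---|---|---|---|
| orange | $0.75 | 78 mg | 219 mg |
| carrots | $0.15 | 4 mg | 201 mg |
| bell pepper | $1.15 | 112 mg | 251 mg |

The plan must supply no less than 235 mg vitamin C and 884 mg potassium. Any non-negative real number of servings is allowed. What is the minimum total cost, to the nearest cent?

This is a tiny linear program; its minimum lies at a vertex of the feasible set. List the vertices and price them.
orange only: max(235/78, 884/219) = 4.037 servings → $3.03.
carrots only: max(235/4, 884/201) = 58.75 servings → $8.81.
bell pepper only: max(235/112, 884/251) = 3.522 servings → $4.05.
orange + carrots with both tight: 2.952 servings and 1.181 servings → $2.39.
orange + bell pepper: intersection lies outside the first quadrant.
carrots + bell pepper with both tight: 1.861 servings and 2.032 servings → $2.62.
The minimum over all feasible corners is $2.39.

$2.39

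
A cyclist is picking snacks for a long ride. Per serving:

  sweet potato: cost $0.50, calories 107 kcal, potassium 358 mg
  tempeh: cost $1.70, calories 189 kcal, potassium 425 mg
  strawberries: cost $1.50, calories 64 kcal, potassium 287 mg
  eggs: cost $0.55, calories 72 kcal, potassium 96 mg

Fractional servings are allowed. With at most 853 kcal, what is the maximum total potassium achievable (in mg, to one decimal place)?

Potassium per kcal: strawberries 4.484, sweet potato 3.346, tempeh 2.249, eggs 1.333.
With no serving limits, spend the whole calories allowance on strawberries: 853 kcal / 64 kcal × 287 mg = 3825.2 mg.

3825.2 mg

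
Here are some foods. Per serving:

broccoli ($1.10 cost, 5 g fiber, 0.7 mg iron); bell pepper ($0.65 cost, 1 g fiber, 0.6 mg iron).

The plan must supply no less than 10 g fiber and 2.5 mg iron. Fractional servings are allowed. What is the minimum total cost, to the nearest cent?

$3.23

With two linear requirements the optimum uses one or two foods; enumerate the corners.
broccoli only: max(10/5, 2.5/0.7) = 3.571 servings → $3.93.
bell pepper only: max(10/1, 2.5/0.6) = 10 servings → $6.50.
broccoli + bell pepper with both tight: 1.522 servings and 2.391 servings → $3.23.
So the least-cost plan costs $3.23.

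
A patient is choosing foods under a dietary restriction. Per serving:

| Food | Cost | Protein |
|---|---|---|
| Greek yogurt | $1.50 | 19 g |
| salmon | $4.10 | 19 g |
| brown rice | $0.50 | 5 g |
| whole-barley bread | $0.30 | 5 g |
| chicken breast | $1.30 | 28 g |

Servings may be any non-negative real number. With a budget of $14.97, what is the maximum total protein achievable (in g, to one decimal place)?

322.4 g

Protein per dollar: chicken breast 21.54, whole-barley bread 16.67, Greek yogurt 12.67, brown rice 10, salmon 4.634.
With no serving limits, spend the whole cost allowance on chicken breast: $14.97 / $1.30 × 28 g = 322.4 g.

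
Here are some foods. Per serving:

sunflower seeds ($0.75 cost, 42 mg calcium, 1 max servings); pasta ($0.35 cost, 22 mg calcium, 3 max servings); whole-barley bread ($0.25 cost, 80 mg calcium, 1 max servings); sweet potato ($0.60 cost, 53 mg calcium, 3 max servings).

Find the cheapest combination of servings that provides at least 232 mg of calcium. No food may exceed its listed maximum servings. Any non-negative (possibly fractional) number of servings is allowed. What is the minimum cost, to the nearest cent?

Cost per mg of calcium: whole-barley bread $0.0031, sweet potato $0.0113, pasta $0.0159, sunflower seeds $0.0179.
Take 1 serving of whole-barley bread: +80.0 mg calcium for $0.25 (total $0.25, still need 152.0 mg).
Take 2.868 servings of sweet potato: +152.0 mg calcium for $1.72 (total $1.97, still need 0.0 mg).
Filling from the cheapest source first is optimal under one linear minimum: $1.97.

$1.97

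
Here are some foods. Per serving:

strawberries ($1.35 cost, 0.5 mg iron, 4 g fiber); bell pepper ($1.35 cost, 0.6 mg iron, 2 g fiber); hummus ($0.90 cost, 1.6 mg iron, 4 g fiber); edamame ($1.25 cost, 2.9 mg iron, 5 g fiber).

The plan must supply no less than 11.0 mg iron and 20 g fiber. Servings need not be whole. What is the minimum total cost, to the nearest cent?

$4.92

strawberries only: max(11.0/0.5, 20/4) = 22 servings → $29.70.
bell pepper only: max(11.0/0.6, 20/2) = 18.33 servings → $24.75.
hummus only: max(11.0/1.6, 20/4) = 6.875 servings → $6.19.
edamame only: max(11.0/2.9, 20/5) = 4 servings → $5.00.
strawberries + bell pepper: intersection lies outside the first quadrant.
strawberries + hummus: the both-tight solution has a negative serving — not a feasible corner.
strawberries + edamame with both tight: 0.3297 servings and 3.736 servings → $5.12.
bell pepper + hummus with both targets exact would need a negative amount; discard.
bell pepper + edamame with both tight: 1.071 servings and 3.571 servings → $5.91.
hummus + edamame with both tight: 0.8333 servings and 3.333 servings → $4.92.
The minimum over all feasible corners is $4.92.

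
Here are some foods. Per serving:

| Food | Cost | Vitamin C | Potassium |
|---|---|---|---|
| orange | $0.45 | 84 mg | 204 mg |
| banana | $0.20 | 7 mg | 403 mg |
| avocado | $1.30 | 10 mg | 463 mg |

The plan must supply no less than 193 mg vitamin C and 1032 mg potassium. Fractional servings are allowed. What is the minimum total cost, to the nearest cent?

Compare the cost at each extreme point of the feasible region.
orange only: max(193/84, 1032/204) = 5.059 servings → $2.28.
banana only: max(193/7, 1032/403) = 27.57 servings → $5.51.
avocado only: max(193/10, 1032/463) = 19.3 servings → $25.09.
orange + banana with both tight: 2.176 servings and 1.459 servings → $1.27.
orange + avocado with both tight: 2.145 servings and 1.284 servings → $2.63.
banana + avocado with both targets exact would need a negative amount; discard.
Cheapest feasible corner: $1.27.

$1.27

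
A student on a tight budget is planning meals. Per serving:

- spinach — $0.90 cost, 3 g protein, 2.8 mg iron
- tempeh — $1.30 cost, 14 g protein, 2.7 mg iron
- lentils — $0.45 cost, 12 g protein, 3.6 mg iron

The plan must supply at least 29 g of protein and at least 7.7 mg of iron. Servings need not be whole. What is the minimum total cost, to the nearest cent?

spinach only: max(29/3, 7.7/2.8) = 9.667 servings → $8.70.
tempeh only: max(29/14, 7.7/2.7) = 2.852 servings → $3.71.
lentils only: max(29/12, 7.7/3.6) = 2.417 servings → $1.09.
spinach + tempeh with both tight: 0.9486 servings and 1.868 servings → $3.28.
spinach + lentils with both targets exact would need a negative amount; discard.
tempeh + lentils with both tight: 0.6667 servings and 1.639 servings → $1.60.
So the least-cost plan costs $1.09.

$1.09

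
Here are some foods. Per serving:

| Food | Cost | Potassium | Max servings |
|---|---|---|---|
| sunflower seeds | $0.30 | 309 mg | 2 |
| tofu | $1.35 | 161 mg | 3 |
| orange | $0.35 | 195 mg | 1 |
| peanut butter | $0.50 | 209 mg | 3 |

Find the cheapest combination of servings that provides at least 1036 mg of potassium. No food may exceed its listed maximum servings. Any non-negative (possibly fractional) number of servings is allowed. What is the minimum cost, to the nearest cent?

$1.48

Cost per mg of potassium: sunflower seeds $0.0010, orange $0.0018, peanut butter $0.0024, tofu $0.0084.
Take 2 servings of sunflower seeds: +618.0 mg potassium for $0.60 (total $0.60, still need 418.0 mg).
Take 1 serving of orange: +195.0 mg potassium for $0.35 (total $0.95, still need 223.0 mg).
Take 1.067 servings of peanut butter: +223.0 mg potassium for $0.53 (total $1.48, still need 0.0 mg).
Filling from the cheapest source first is optimal under one linear minimum: $1.48.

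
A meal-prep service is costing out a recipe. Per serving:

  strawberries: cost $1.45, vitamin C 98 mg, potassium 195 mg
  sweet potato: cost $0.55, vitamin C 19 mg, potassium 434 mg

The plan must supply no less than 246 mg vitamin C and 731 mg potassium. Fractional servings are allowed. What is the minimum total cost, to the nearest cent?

Two binding constraints pin down two serving amounts, so the optimal mix uses at most two foods. The candidates are each food alone (scaled to the tighter of vitamin C/potassium) and each pair with both constraints tight.
strawberries only: max(246/98, 731/195) = 3.749 servings → $5.44.
sweet potato only: max(246/19, 731/434) = 12.95 servings → $7.12.
strawberries + sweet potato with both tight: 2.392 servings and 0.6096 servings → $3.80.
The minimum over all feasible corners is $3.80.

$3.80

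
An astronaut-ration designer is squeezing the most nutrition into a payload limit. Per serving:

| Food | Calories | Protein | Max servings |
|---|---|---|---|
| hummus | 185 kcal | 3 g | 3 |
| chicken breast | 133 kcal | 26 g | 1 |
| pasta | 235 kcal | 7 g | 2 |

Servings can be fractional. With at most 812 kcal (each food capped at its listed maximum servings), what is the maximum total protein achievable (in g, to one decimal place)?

Protein per kcal: chicken breast 0.1955, pasta 0.02979, hummus 0.01622.
Take 1 serving of chicken breast: uses 133 kcal, +26.0 g protein (running total 26.0 g).
Take 2 servings of pasta: uses 470 kcal, +14.0 g protein (running total 40.0 g).
Take 1.13 servings of hummus: uses 209 kcal, +3.4 g protein (running total 43.4 g).
Greedy by best ratio exhausts the calories allowance optimally: 43.4 g.

43.4 g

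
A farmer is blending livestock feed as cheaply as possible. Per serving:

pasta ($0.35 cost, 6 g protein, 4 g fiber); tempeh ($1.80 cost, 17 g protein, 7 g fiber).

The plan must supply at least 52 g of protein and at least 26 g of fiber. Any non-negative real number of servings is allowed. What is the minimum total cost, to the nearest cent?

At the optimum either one food covers both requirements or two foods hit both targets exactly; no other combination can be cheaper.
pasta only: max(52/6, 26/4) = 8.667 servings → $3.03.
tempeh only: max(52/17, 26/7) = 3.714 servings → $6.69.
pasta + tempeh with both tight: 3 servings and 2 servings → $4.65.
Cheapest feasible corner: $3.03.

$3.03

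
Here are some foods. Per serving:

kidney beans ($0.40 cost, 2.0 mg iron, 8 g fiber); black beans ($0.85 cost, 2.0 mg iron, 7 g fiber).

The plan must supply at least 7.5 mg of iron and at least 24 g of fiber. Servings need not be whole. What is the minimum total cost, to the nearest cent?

For a min-cost LP with two ≥-constraints, a basic feasible solution has at most two positive variables.
kidney beans only: max(7.5/2.0, 24/8) = 3.75 servings → $1.50.
black beans only: max(7.5/2.0, 24/7) = 3.75 servings → $3.19.
kidney beans + black beans: intersection lies outside the first quadrant.
Cheapest feasible corner: $1.50.

$1.50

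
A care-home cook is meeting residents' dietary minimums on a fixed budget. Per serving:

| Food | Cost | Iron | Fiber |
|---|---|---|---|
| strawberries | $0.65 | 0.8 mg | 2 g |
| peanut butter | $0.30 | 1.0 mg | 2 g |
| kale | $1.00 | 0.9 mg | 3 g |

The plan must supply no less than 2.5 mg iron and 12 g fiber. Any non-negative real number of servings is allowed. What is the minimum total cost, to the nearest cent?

$1.80

This is a tiny linear program; its minimum lies at a vertex of the feasible set. List the vertices and price them.
strawberries only: max(2.5/0.8, 12/2) = 6 servings → $3.90.
peanut butter only: max(2.5/1.0, 12/2) = 6 servings → $1.80.
kale only: max(2.5/0.9, 12/3) = 4 servings → $4.00.
strawberries + peanut butter: the both-tight solution has a negative serving — not a feasible corner.
strawberries + kale: intersection lies outside the first quadrant.
peanut butter + kale: the both-tight solution has a negative serving — not a feasible corner.
Cheapest feasible corner: $1.80.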